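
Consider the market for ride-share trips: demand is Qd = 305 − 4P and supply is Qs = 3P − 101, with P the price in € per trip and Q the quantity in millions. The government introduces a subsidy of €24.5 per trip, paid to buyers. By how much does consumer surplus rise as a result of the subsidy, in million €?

Before the subsidy: set 305 − 4P = 3P − 101 → P* = €58, Q* = 73.
With a per-unit subsidy paid to buyers, each effectively pays P − 24.5, so demand becomes Qd = 305 − 4(P − 24.5).
Solving gives Q = 115 with buyers paying €47.5 and producers receiving €72 (the €24.5 wedge).
ΔCS is the trapezoid between Q = 115 and Q = 73 of height €10.5: ½ · (73 + 115) · 10.5 = €987.

Consumer surplus rises by €987 million.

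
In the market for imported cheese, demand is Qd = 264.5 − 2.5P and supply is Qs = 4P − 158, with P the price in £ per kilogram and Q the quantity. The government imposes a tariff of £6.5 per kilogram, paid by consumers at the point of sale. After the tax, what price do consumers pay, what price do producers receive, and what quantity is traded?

Without the tax, 264.5 − 2.5P = 4P − 158 gives 6.5P = 422.5, so P* = £65 and Q* = 102.
With the tax collected from consumers, demand (in seller-price terms) shifts: Qd = 264.5 − 2.5(P + 6.5).
Solving gives Q = 92 with consumers paying £69 and producers receiving £62.5 (the £6.5 wedge).

Consumers pay £69; producers receive £62.5; quantity = 92.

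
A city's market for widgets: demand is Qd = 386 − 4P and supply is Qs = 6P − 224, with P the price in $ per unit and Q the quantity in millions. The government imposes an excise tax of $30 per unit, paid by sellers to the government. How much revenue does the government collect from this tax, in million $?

Without the tax, 386 − 4P = 6P − 224 gives 10P = 610, so P* = $61 and Q* = 142.
With the tax collected from sellers, supply shifts: Qs = 6(P − 30) − 224.
New equilibrium: buyers pay $79, sellers receive $49, Q = 70. (Wedge: Pb − Ps = 30.)
Revenue = t · Q = 30 · 70 = $2100.

Tax revenue = $2100 million.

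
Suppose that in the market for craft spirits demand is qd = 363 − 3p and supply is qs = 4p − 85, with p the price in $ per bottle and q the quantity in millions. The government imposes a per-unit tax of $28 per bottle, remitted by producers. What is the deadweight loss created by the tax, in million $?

Deadweight loss = $672 million.

Before the tax: set 363 − 3p = 4p − 85 → p* = $64, q* = 171.
With the tax collected from producers, supply shifts: qs = 4(p − 28) − 85.
New equilibrium: consumers pay $80, producers receive $52, q = 123. (Wedge: pb − ps = 28.)
Quantity falls by |ΔQ| = |171 − 123| = 48.
DWL = ½ · t · |ΔQ| = ½ · 28 · 48 = $672.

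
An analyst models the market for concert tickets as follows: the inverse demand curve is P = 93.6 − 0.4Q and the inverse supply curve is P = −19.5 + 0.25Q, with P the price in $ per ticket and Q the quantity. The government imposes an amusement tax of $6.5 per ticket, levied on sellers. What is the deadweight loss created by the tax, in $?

Rewrite in direct form: Qd = 234 − 2.5P and Qs = 4P + 78.
Without the tax, 234 − 2.5P = 4P + 78 gives 6.5P = 156, so P* = $24 and Q* = 174.
With the tax collected from sellers, supply shifts: Qs = 4(P − 6.5) + 78.
Solving gives Q = 164 with buyers paying $28 and sellers receiving $21.5 (the $6.5 wedge).
Quantity falls by |ΔQ| = |174 − 164| = 10.
DWL = ½ · t · |ΔQ| = ½ · 6.5 · 10 = $32.5.

Deadweight loss = $32.5.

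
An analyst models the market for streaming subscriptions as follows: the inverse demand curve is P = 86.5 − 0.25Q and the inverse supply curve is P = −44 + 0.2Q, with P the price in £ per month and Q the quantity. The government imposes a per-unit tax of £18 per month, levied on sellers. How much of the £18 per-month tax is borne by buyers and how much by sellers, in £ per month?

Inverting to Q(P) form: Qd = 346 − 4P; Qs = 5P + 220.
Without the tax, 346 − 4P = 5P + 220 gives 9P = 126, so P* = £14 and Q* = 290.
With the tax collected from sellers, supply shifts: Qs = 5(P − 18) + 220.
New equilibrium: buyers pay £24, sellers receive £6, Q = 250. (Wedge: Pb − Ps = 18.)
Burden on buyers: £10; on sellers: £8. (They sum to £18.)
The less price-elastic side of the market bears the larger share of a per-unit tax.

Buyers bear £10 per month; sellers bear £8 per month.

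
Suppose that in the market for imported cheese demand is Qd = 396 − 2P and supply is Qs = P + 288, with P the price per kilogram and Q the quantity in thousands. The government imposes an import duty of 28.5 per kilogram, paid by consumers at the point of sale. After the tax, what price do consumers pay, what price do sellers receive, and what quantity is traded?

Without the tax, 396 − 2P = P + 288 gives 3P = 108, so P* = 36 and Q* = 324.
With the tax collected from consumers, demand (in seller-price terms) shifts: Qd = 396 − 2(P + 28.5).
New equilibrium: consumers pay 45.5, sellers receive 17, Q = 305. (Wedge: Pb − Ps = 28.5.)
The less price-elastic side of the market bears the larger share of a per-unit tax.

Consumers pay 45.5; sellers receive 17; quantity = 305.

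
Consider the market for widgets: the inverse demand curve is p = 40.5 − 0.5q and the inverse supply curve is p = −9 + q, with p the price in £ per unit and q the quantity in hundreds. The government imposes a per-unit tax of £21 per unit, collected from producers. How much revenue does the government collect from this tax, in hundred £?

Tax revenue = £399 hundred.

Inverting to q(p) form: qd = 81 − 2p; qs = p + 9.
Before the tax: set 81 − 2p = p + 9 → p* = £24, q* = 33.
With the tax collected from producers, supply shifts: qs = (p − 21) + 9.
Solving gives q = 19 with buyers paying £31 and producers receiving £10 (the £21 wedge).
Revenue = t · Q = 21 · 19 = £399.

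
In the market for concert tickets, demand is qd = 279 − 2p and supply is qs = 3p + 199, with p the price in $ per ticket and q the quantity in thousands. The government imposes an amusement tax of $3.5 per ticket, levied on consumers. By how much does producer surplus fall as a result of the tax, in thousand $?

Before the tax: set 279 − 2p = 3p + 199 → p* = $16, q* = 247.
With the tax collected from consumers, demand (in seller-price terms) shifts: qd = 279 − 2(p + 3.5).
New equilibrium: consumers pay $18.1, suppliers receive $14.6, q = 242.8. (Wedge: pb − ps = 3.5.)
ΔPS is the trapezoid between Q = 242.8 and Q = 247 of height $1.4: ½ · (247 + 242.8) · 1.4 = $342.86.

Producer surplus falls by $342.86 thousand.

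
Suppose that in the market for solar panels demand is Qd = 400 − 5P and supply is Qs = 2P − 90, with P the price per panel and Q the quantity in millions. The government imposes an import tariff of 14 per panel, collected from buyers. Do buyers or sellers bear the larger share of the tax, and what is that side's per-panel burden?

Sellers bear the larger share: 10 per panel.

Without the tax, 400 − 5P = 2P − 90 gives 7P = 490, so P* = 70 and Q* = 50.
With the tax collected from buyers, demand (in seller-price terms) shifts: Qd = 400 − 5(P + 14).
New equilibrium: buyers pay 74, sellers receive 60, Q = 30. (Wedge: Pb − Ps = 14.)
Per-panel burden: buyers 4, sellers 10.
Sellers take the larger share because supply is less price-elastic here (demand slope 5 vs supply slope 2).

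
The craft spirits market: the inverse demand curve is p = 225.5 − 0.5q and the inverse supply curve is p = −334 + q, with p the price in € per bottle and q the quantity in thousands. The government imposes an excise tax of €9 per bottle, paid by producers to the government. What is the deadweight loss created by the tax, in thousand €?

Deadweight loss = €27 thousand.

Inverting to q(p) form: qd = 451 − 2p; qs = p + 334.
Without the tax, 451 − 2p = p + 334 gives 3p = 117, so p* = €39 and q* = 373.
With the tax collected from producers, supply shifts: qs = (p − 9) + 334.
Solving gives q = 367 with consumers paying €42 and producers receiving €33 (the €9 wedge).
Quantity falls by |ΔQ| = |373 − 367| = 6.
DWL = ½ · t · |ΔQ| = ½ · 9 · 6 = €27.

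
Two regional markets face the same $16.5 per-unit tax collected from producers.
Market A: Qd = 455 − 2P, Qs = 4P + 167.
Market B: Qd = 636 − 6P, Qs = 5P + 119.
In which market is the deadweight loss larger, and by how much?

Market A: pre-tax P* = $48, Q* = 359; post-tax Q = 337; deadweight loss = $181.5.
Market B: pre-tax P* = $47, Q* = 354; post-tax Q = 309; deadweight loss = $371.25.
Difference: $181.5 vs $371.25 → market B is larger by $189.75.

Market B, by $189.75.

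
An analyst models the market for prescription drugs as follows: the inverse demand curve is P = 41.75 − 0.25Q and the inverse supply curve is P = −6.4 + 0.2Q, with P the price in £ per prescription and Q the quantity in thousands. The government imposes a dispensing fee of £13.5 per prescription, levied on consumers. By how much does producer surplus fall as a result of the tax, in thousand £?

Rewrite in direct form: Qd = 167 − 4P and Qs = 5P + 32.
Before the tax: set 167 − 4P = 5P + 32 → P* = £15, Q* = 107.
With the tax collected from consumers, demand (in seller-price terms) shifts: Qd = 167 − 4(P + 13.5).
New equilibrium: consumers pay £22.5, producers receive £9, Q = 77. (Wedge: Pb − Ps = 13.5.)
ΔPS is the trapezoid between Q = 77 and Q = 107 of height £6: ½ · (107 + 77) · 6 = £552.

Producer surplus falls by £552 thousand.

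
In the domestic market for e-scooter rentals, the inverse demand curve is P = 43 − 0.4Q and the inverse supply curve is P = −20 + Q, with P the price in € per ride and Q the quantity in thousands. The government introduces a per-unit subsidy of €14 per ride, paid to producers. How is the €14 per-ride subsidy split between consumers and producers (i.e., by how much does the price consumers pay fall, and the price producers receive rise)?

Rewrite in direct form: Qd = 107.5 − 2.5P and Qs = P + 20.
Before the subsidy: set 107.5 − 2.5P = P + 20 → P* = €25, Q* = 45.
With a per-unit subsidy paid to producers, each receives P + 14 per unit sold, so supply becomes Qs = (P + 14) + 20.
Solving gives Q = 55 with consumers paying €21 and producers receiving €35 (the €14 wedge).
Gain to consumers: €4; to producers: €10. (They sum to €14.)

Consumers gain €4 per ride; producers gain €10 per ride.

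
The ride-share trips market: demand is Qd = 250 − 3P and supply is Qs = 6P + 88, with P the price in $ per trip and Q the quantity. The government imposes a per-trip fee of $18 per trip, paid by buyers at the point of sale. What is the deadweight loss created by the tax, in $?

Deadweight loss = $324.

Without the tax, 250 − 3P = 6P + 88 gives 9P = 162, so P* = $18 and Q* = 196.
With the tax collected from buyers, demand (in seller-price terms) shifts: Qd = 250 − 3(P + 18).
New equilibrium: buyers pay $30, producers receive $12, Q = 160. (Wedge: Pb − Ps = 18.)
Quantity falls by |ΔQ| = |196 − 160| = 36.
DWL = ½ · t · |ΔQ| = ½ · 18 · 36 = $324.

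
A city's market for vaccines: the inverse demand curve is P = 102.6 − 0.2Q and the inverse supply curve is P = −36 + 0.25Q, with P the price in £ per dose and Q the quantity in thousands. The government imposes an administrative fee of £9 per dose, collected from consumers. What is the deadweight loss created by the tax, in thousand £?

Rewrite in direct form: Qd = 513 − 5P and Qs = 4P + 144.
Before the tax: set 513 − 5P = 4P + 144 → P* = £41, Q* = 308.
With the tax collected from consumers, demand (in seller-price terms) shifts: Qd = 513 − 5(P + 9).
New equilibrium: consumers pay £45, suppliers receive £36, Q = 288. (Wedge: Pb − Ps = 9.)
Quantity falls by |ΔQ| = |308 − 288| = 20.
DWL = ½ · t · |ΔQ| = ½ · 9 · 20 = £90.

Deadweight loss = £90 thousand.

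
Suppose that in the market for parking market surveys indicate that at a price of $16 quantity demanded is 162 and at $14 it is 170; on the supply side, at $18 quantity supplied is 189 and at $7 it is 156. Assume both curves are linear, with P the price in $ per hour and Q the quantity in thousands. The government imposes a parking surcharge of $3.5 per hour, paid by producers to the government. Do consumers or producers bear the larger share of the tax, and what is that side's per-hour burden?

Producers bear the larger share: $2 per hour.

Demand slope: (170 − 162)/(14 − 16) = -4, so Qd = 226 − 4P.
Supply slope: (156 − 189)/(7 − 18) = 3, so Qs = 3P + 135.
Before the tax: set 226 − 4P = 3P + 135 → P* = $13, Q* = 174.
With the tax collected from producers, supply shifts: Qs = 3(P − 3.5) + 135.
New equilibrium: consumers pay $14.5, producers receive $11, Q = 168. (Wedge: Pb − Ps = 3.5.)
Per-hour burden: consumers $1.5, producers $2.
Producers take the larger share because supply is less price-elastic here (demand slope 4 vs supply slope 3).
The less price-elastic side of the market bears the larger share of a per-unit tax.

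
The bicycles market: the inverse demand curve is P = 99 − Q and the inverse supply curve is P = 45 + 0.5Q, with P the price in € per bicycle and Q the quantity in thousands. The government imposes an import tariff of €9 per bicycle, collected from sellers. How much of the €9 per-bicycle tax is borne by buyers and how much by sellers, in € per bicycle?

Inverting to Q(P) form: Qd = 99 − P; Qs = 2P − 90.
Without the tax, 99 − P = 2P − 90 gives 3P = 189, so P* = €63 and Q* = 36.
With the tax collected from sellers, supply shifts: Qs = 2(P − 9) − 90.
Solving gives Q = 30 with buyers paying €69 and sellers receiving €60 (the €9 wedge).
Burden on buyers: €6; on sellers: €3. (They sum to €9.)
The less price-elastic side of the market bears the larger share of a per-unit tax.

Buyers bear €6 per bicycle; sellers bear €3 per bicycle.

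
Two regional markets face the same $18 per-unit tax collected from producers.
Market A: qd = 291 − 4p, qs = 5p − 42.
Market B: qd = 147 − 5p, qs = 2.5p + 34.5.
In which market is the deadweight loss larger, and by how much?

Market A, by $90.

Market A: pre-tax p* = $37, q* = 143; post-tax q = 103; deadweight loss = $360.
Market B: pre-tax p* = $15, q* = 72; post-tax q = 42; deadweight loss = $270.
Difference: $360 vs $270 → market A is larger by $90.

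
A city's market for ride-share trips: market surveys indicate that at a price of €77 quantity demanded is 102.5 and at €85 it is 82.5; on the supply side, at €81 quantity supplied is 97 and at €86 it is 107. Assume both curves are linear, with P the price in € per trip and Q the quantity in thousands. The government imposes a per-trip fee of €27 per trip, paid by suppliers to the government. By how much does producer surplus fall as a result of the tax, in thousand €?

Demand slope: (82.5 − 102.5)/(85 − 77) = -2.5, so Qd = 295 − 2.5P.
Supply slope: (107 − 97)/(86 − 81) = 2, so Qs = 2P − 65.
Before the tax: set 295 − 2.5P = 2P − 65 → P* = €80, Q* = 95.
With the tax collected from suppliers, supply shifts: Qs = 2(P − 27) − 65.
New equilibrium: buyers pay €92, suppliers receive €65, Q = 65. (Wedge: Pb − Ps = 27.)
ΔPS is the trapezoid between Q = 65 and Q = 95 of height €15: ½ · (95 + 65) · 15 = €1200.

Producer surplus falls by €1200 thousand.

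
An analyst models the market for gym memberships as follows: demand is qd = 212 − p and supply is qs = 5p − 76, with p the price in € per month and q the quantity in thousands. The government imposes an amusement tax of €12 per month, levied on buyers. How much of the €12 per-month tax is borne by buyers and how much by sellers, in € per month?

Buyers bear €10 per month; sellers bear €2 per month.

Without the tax, 212 − p = 5p − 76 gives 6p = 288, so p* = €48 and q* = 164.
With the tax collected from buyers, demand (in seller-price terms) shifts: qd = 212 − (p + 12).
New equilibrium: buyers pay €58, sellers receive €46, q = 154. (Wedge: pb − ps = 12.)
Burden on buyers: €10; on sellers: €2. (They sum to €12.)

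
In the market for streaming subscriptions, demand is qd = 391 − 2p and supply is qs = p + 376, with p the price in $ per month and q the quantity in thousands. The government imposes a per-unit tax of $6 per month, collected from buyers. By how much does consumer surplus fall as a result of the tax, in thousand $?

Without the tax, 391 − 2p = p + 376 gives 3p = 15, so p* = $5 and q* = 381.
With the tax collected from buyers, demand (in seller-price terms) shifts: qd = 391 − 2(p + 6).
Solving gives q = 377 with buyers paying $7 and sellers receiving $1 (the $6 wedge).
ΔCS is the trapezoid between Q = 377 and Q = 381 of height $2: ½ · (381 + 377) · 2 = $758.

Consumer surplus falls by $758 thousand.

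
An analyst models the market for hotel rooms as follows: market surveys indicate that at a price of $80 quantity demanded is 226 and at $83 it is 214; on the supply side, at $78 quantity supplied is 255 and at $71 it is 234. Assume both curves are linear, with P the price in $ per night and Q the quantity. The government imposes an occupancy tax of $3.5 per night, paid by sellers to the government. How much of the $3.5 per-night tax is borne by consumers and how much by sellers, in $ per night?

Consumers bear $1.5 per night; sellers bear $2 per night.

Demand slope: (214 − 226)/(83 − 80) = -4, so Qd = 546 − 4P.
Supply slope: (234 − 255)/(71 − 78) = 3, so Qs = 3P + 21.
Without the tax, 546 − 4P = 3P + 21 gives 7P = 525, so P* = $75 and Q* = 246.
With the tax collected from sellers, supply shifts: Qs = 3(P − 3.5) + 21.
Solving gives Q = 240 with consumers paying $76.5 and sellers receiving $73 (the $3.5 wedge).
Burden on consumers: $1.5; on sellers: $2. (They sum to $3.5.)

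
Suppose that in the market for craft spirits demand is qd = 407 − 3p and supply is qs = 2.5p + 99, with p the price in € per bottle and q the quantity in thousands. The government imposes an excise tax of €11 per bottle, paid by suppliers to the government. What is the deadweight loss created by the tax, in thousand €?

Before the tax: set 407 − 3p = 2.5p + 99 → p* = €56, q* = 239.
With the tax collected from suppliers, supply shifts: qs = 2.5(p − 11) + 99.
New equilibrium: buyers pay €61, suppliers receive €50, q = 224. (Wedge: pb − ps = 11.)
Quantity falls by |ΔQ| = |239 − 224| = 15.
DWL = ½ · t · |ΔQ| = ½ · 11 · 15 = €82.5.

Deadweight loss = €82.5 thousand.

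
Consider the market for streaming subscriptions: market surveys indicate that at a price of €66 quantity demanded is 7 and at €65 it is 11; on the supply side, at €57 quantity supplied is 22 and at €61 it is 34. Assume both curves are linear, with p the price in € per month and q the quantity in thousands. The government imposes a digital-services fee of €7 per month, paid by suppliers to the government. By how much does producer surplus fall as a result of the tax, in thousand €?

Demand slope: (11 − 7)/(65 − 66) = -4, so qd = 271 − 4p.
Supply slope: (34 − 22)/(61 − 57) = 3, so qs = 3p − 149.
Without the tax, 271 − 4p = 3p − 149 gives 7p = 420, so p* = €60 and q* = 31.
With the tax collected from suppliers, supply shifts: qs = 3(p − 7) − 149.
Solving gives q = 19 with consumers paying €63 and suppliers receiving €56 (the €7 wedge).
ΔPS is the trapezoid between Q = 19 and Q = 31 of height €4: ½ · (31 + 19) · 4 = €100.

Producer surplus falls by €100 thousand.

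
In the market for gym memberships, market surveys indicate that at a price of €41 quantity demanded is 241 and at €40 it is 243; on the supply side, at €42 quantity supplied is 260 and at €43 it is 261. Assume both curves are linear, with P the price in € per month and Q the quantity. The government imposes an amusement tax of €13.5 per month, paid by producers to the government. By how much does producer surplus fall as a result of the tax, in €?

Producer surplus falls by €2236.5.

Demand slope: (243 − 241)/(40 − 41) = -2, so Qd = 323 − 2P.
Supply slope: (261 − 260)/(43 − 42) = 1, so Qs = P + 218.
Without the tax, 323 − 2P = P + 218 gives 3P = 105, so P* = €35 and Q* = 253.
With the tax collected from producers, supply shifts: Qs = (P − 13.5) + 218.
Solving gives Q = 244 with buyers paying €39.5 and producers receiving €26 (the €13.5 wedge).
ΔPS is the trapezoid between Q = 244 and Q = 253 of height €9: ½ · (253 + 244) · 9 = €2236.5.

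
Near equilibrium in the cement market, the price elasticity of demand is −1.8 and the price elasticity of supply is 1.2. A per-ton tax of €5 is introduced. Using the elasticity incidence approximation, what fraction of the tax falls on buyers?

Incidence ratio: buyers' share ≈ εs / (εs + |εd|) = 1.2 / (1.2 + 1.8) = 0.4.
Supply is the less elastic side, so buyers bear the smaller share.

Buyers' share ≈ 0.4.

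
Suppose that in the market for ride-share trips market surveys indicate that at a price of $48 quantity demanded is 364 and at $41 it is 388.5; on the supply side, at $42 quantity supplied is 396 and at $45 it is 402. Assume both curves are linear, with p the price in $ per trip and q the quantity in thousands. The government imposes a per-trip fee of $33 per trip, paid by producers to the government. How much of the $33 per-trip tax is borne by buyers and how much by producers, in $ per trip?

Buyers bear $12 per trip; producers bear $21 per trip.

Demand slope: (388.5 − 364)/(41 − 48) = -3.5, so qd = 532 − 3.5p.
Supply slope: (402 − 396)/(45 − 42) = 2, so qs = 2p + 312.
Without the tax, 532 − 3.5p = 2p + 312 gives 5.5p = 220, so p* = $40 and q* = 392.
With the tax collected from producers, supply shifts: qs = 2(p − 33) + 312.
New equilibrium: buyers pay $52, producers receive $19, q = 350. (Wedge: pb − ps = 33.)
Burden on buyers: $12; on producers: $21. (They sum to $33.)
The less price-elastic side of the market bears the larger share of a per-unit tax.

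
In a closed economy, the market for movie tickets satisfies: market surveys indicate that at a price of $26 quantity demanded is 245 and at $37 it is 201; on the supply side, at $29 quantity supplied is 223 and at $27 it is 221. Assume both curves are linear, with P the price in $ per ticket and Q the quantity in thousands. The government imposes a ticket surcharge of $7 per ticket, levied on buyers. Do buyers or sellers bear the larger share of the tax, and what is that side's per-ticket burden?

Demand slope: (201 − 245)/(37 − 26) = -4, so Qd = 349 − 4P.
Supply slope: (221 − 223)/(27 − 29) = 1, so Qs = P + 194.
Without the tax, 349 − 4P = P + 194 gives 5P = 155, so P* = $31 and Q* = 225.
With the tax collected from buyers, demand (in seller-price terms) shifts: Qd = 349 − 4(P + 7).
Solving gives Q = 219.4 with buyers paying $32.4 and sellers receiving $25.4 (the $7 wedge).
Per-ticket burden: buyers $1.4, sellers $5.6.
Sellers take the larger share because supply is less price-elastic here (demand slope 4 vs supply slope 1).
The less price-elastic side of the market bears the larger share of a per-unit tax.

Sellers bear the larger share: $5.6 per ticket.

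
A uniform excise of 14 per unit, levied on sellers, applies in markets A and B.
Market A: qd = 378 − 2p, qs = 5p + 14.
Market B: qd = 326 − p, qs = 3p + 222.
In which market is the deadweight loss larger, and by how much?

Market A, by 66.5.

Market A: pre-tax p* = 52, q* = 274; post-tax q = 254; deadweight loss = 140.
Market B: pre-tax p* = 26, q* = 300; post-tax q = 289.5; deadweight loss = 73.5.
Difference: 140 vs 73.5 → market A is larger by 66.5.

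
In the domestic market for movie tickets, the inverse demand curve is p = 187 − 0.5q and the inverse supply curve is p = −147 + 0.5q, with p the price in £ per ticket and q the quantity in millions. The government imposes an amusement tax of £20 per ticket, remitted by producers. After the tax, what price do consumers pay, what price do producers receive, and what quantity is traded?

Consumers pay £30; producers receive £10; quantity = 314.

Inverting to q(p) form: qd = 374 − 2p; qs = 2p + 294.
Before the tax: set 374 − 2p = 2p + 294 → p* = £20, q* = 334.
With the tax collected from producers, supply shifts: qs = 2(p − 20) + 294.
Solving gives q = 314 with consumers paying £30 and producers receiving £10 (the £20 wedge).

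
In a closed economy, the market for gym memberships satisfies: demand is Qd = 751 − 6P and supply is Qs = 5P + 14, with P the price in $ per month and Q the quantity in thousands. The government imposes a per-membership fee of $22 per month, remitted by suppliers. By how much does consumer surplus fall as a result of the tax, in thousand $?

Consumer surplus falls by $3190 thousand.

Without the tax, 751 − 6P = 5P + 14 gives 11P = 737, so P* = $67 and Q* = 349.
With the tax collected from suppliers, supply shifts: Qs = 5(P − 22) + 14.
Solving gives Q = 289 with consumers paying $77 and suppliers receiving $55 (the $22 wedge).
ΔCS is the trapezoid between Q = 289 and Q = 349 of height $10: ½ · (349 + 289) · 10 = $3190.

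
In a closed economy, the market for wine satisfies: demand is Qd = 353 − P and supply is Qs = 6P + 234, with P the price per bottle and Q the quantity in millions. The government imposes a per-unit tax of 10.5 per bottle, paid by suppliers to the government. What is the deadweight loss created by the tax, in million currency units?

Deadweight loss = 47.25 million.

Before the tax: set 353 − P = 6P + 234 → P* = 17, Q* = 336.
With the tax collected from suppliers, supply shifts: Qs = 6(P − 10.5) + 234.
Solving gives Q = 327 with consumers paying 26 and suppliers receiving 15.5 (the 10.5 wedge).
Quantity falls by |ΔQ| = |336 − 327| = 9.
DWL = ½ · t · |ΔQ| = ½ · 10.5 · 9 = 47.25.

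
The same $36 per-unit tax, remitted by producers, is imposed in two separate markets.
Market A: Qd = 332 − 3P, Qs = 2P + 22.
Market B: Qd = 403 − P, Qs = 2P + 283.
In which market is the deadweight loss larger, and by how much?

Market A, by $345.6.

Market A: pre-tax P* = $62, Q* = 146; post-tax Q = 102.8; deadweight loss = $777.6.
Market B: pre-tax P* = $40, Q* = 363; post-tax Q = 339; deadweight loss = $432.
Difference: $777.6 vs $432 → market A is larger by $345.6.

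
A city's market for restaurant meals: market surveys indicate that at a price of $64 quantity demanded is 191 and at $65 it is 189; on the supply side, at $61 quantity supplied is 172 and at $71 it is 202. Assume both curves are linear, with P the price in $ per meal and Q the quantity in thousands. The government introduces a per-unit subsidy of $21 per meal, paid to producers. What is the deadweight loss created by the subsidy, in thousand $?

Deadweight loss = $264.6 thousand.

Demand slope: (189 − 191)/(65 − 64) = -2, so Qd = 319 − 2P.
Supply slope: (202 − 172)/(71 − 61) = 3, so Qs = 3P − 11.
Without the subsidy, 319 − 2P = 3P − 11 gives 5P = 330, so P* = $66 and Q* = 187.
With a per-unit subsidy paid to producers, each receives P + 21 per unit sold, so supply becomes Qs = 3(P + 21) − 11.
New equilibrium: buyers pay $53.4, producers receive $74.4, Q = 212.2. (Wedge: Pb − Ps = −21.)
Quantity rises by |ΔQ| = |187 − 212.2| = 25.2.
DWL = ½ · t · |ΔQ| = ½ · 21 · 25.2 = $264.6.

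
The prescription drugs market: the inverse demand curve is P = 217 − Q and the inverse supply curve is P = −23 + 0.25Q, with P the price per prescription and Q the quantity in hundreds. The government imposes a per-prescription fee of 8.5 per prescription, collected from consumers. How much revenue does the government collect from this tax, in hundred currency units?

Tax revenue = 1574.2 hundred.

Inverting to Q(P) form: Qd = 217 − P; Qs = 4P + 92.
Without the tax, 217 − P = 4P + 92 gives 5P = 125, so P* = 25 and Q* = 192.
With the tax collected from consumers, demand (in seller-price terms) shifts: Qd = 217 − (P + 8.5).
Solving gives Q = 185.2 with consumers paying 31.8 and suppliers receiving 23.3 (the 8.5 wedge).
Revenue = t · Q = 8.5 · 185.2 = 1574.2.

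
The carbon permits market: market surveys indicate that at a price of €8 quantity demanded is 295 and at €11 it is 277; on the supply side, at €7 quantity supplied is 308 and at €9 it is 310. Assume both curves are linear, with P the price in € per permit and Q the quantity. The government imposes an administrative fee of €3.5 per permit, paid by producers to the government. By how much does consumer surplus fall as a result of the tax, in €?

Demand slope: (277 − 295)/(11 − 8) = -6, so Qd = 343 − 6P.
Supply slope: (310 − 308)/(9 − 7) = 1, so Qs = P + 301.
Before the tax: set 343 − 6P = P + 301 → P* = €6, Q* = 307.
With the tax collected from producers, supply shifts: Qs = (P − 3.5) + 301.
Solving gives Q = 304 with consumers paying €6.5 and producers receiving €3 (the €3.5 wedge).
ΔCS is the trapezoid between Q = 304 and Q = 307 of height €0.5: ½ · (307 + 304) · 0.5 = €152.75.

Consumer surplus falls by €152.75.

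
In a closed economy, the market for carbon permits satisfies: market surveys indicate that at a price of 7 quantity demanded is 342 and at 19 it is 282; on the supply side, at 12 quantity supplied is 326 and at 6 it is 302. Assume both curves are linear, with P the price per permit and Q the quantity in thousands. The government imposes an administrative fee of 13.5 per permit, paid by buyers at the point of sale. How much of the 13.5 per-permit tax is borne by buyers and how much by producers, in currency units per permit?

Demand slope: (282 − 342)/(19 − 7) = -5, so Qd = 377 − 5P.
Supply slope: (302 − 326)/(6 − 12) = 4, so Qs = 4P + 278.
Without the tax, 377 − 5P = 4P + 278 gives 9P = 99, so P* = 11 and Q* = 322.
With the tax collected from buyers, demand (in seller-price terms) shifts: Qd = 377 − 5(P + 13.5).
New equilibrium: buyers pay 17, producers receive 3.5, Q = 292. (Wedge: Pb − Ps = 13.5.)
Burden on buyers: 6; on producers: 7.5. (They sum to 13.5.)
The less price-elastic side of the market bears the larger share of a per-unit tax.

Buyers bear 6 per permit; producers bear 7.5 per permit.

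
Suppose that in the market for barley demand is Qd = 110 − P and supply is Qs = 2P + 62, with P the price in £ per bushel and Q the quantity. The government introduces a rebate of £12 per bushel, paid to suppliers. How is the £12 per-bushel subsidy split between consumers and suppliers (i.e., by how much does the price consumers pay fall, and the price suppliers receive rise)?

Consumers gain £8 per bushel; suppliers gain £4 per bushel.

Before the subsidy: set 110 − P = 2P + 62 → P* = £16, Q* = 94.
With a per-unit subsidy paid to suppliers, each receives P + 12 per unit sold, so supply becomes Qs = 2(P + 12) + 62.
Solving gives Q = 102 with consumers paying £8 and suppliers receiving £20 (the £12 wedge).
Gain to consumers: £8; to suppliers: £4. (They sum to £12.)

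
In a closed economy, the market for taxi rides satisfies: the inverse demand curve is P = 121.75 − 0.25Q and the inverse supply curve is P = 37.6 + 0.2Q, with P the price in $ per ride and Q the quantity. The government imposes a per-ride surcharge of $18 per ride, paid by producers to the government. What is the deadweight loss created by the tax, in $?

Deadweight loss = $360.

Inverting to Q(P) form: Qd = 487 − 4P; Qs = 5P − 188.
Before the tax: set 487 − 4P = 5P − 188 → P* = $75, Q* = 187.
With the tax collected from producers, supply shifts: Qs = 5(P − 18) − 188.
Solving gives Q = 147 with buyers paying $85 and producers receiving $67 (the $18 wedge).
Quantity falls by |ΔQ| = |187 − 147| = 40.
DWL = ½ · t · |ΔQ| = ½ · 18 · 40 = $360.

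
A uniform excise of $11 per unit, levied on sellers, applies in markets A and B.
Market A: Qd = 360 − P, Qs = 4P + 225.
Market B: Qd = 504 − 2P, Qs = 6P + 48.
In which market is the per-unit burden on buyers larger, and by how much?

Market A, by $0.55.

Market A: pre-tax P* = $27, Q* = 333; post-tax Q = 324.2; per-unit burden on buyers = $8.8.
Market B: pre-tax P* = $57, Q* = 390; post-tax Q = 373.5; per-unit burden on buyers = $8.25.
Difference: $8.8 vs $8.25 → market A is larger by $0.55.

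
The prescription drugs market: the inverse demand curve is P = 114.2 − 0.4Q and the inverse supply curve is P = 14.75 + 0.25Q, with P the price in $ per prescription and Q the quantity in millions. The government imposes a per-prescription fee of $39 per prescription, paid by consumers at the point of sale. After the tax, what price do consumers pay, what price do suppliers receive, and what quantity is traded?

Rewrite in direct form: Qd = 285.5 − 2.5P and Qs = 4P − 59.
Before the tax: set 285.5 − 2.5P = 4P − 59 → P* = $53, Q* = 153.
With the tax collected from consumers, demand (in seller-price terms) shifts: Qd = 285.5 − 2.5(P + 39).
New equilibrium: consumers pay $77, suppliers receive $38, Q = 93. (Wedge: Pb − Ps = 39.)
The less price-elastic side of the market bears the larger share of a per-unit tax.

Consumers pay $77; suppliers receive $38; quantity = 93.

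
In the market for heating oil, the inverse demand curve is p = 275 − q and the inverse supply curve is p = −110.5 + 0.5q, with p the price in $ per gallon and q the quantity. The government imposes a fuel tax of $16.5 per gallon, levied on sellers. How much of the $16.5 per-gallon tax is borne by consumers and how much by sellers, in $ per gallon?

Rewrite in direct form: qd = 275 − p and qs = 2p + 221.
Before the tax: set 275 − p = 2p + 221 → p* = $18, q* = 257.
With the tax collected from sellers, supply shifts: qs = 2(p − 16.5) + 221.
New equilibrium: consumers pay $29, sellers receive $12.5, q = 246. (Wedge: pb − ps = 16.5.)
Burden on consumers: $11; on sellers: $5.5. (They sum to $16.5.)

Consumers bear $11 per gallon; sellers bear $5.5 per gallon.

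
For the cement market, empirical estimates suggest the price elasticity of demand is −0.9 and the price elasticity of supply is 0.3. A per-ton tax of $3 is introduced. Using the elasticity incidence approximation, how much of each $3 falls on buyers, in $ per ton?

Incidence ratio: buyers' share ≈ εs / (εs + |εd|) = 0.3 / (0.3 + 0.9) = 0.25.
So buyers bear ≈ 0.25 × $3 = $0.75; producers bear $2.25.

Buyers bear ≈ $0.75 per ton.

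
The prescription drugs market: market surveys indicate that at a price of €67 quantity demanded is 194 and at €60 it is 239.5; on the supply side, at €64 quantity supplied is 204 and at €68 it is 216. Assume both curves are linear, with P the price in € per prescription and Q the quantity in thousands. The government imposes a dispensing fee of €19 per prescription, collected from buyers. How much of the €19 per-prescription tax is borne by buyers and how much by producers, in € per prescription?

Buyers bear €6 per prescription; producers bear €13 per prescription.

Demand slope: (239.5 − 194)/(60 − 67) = -6.5, so Qd = 629.5 − 6.5P.
Supply slope: (216 − 204)/(68 − 64) = 3, so Qs = 3P + 12.
Without the tax, 629.5 − 6.5P = 3P + 12 gives 9.5P = 617.5, so P* = €65 and Q* = 207.
With the tax collected from buyers, demand (in seller-price terms) shifts: Qd = 629.5 − 6.5(P + 19).
New equilibrium: buyers pay €71, producers receive €52, Q = 168. (Wedge: Pb − Ps = 19.)
Burden on buyers: €6; on producers: €13. (They sum to €19.)
The less price-elastic side of the market bears the larger share of a per-unit tax.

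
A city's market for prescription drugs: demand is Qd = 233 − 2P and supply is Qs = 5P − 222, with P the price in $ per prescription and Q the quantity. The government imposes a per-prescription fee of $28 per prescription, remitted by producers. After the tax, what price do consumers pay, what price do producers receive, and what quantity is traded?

Without the tax, 233 − 2P = 5P − 222 gives 7P = 455, so P* = $65 and Q* = 103.
With the tax collected from producers, supply shifts: Qs = 5(P − 28) − 222.
Solving gives Q = 63 with consumers paying $85 and producers receiving $57 (the $28 wedge).

Consumers pay $85; producers receive $57; quantity = 63.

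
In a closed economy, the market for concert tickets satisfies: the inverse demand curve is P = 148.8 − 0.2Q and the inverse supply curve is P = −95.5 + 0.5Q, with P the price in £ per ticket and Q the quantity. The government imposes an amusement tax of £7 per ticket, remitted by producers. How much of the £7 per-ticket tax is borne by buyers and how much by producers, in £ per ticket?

Inverting to Q(P) form: Qd = 744 − 5P; Qs = 2P + 191.
Before the tax: set 744 − 5P = 2P + 191 → P* = £79, Q* = 349.
With the tax collected from producers, supply shifts: Qs = 2(P − 7) + 191.
New equilibrium: buyers pay £81, producers receive £74, Q = 339. (Wedge: Pb − Ps = 7.)
Burden on buyers: £2; on producers: £5. (They sum to £7.)

Buyers bear £2 per ticket; producers bear £5 per ticket.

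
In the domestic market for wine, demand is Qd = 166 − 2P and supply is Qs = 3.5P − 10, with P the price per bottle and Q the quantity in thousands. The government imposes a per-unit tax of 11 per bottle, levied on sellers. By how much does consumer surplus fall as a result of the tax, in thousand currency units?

Consumer surplus falls by 665 thousand.

Without the tax, 166 − 2P = 3.5P − 10 gives 5.5P = 176, so P* = 32 and Q* = 102.
With the tax collected from sellers, supply shifts: Qs = 3.5(P − 11) − 10.
New equilibrium: consumers pay 39, sellers receive 28, Q = 88. (Wedge: Pb − Ps = 11.)
ΔCS is the trapezoid between Q = 88 and Q = 102 of height 7: ½ · (102 + 88) · 7 = 665.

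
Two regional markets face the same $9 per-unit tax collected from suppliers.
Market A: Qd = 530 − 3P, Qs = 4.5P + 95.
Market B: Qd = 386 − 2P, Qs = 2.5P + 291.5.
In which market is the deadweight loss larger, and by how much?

Market A: pre-tax P* = $58, Q* = 356; post-tax Q = 339.8; deadweight loss = $72.9.
Market B: pre-tax P* = $21, Q* = 344; post-tax Q = 334; deadweight loss = $45.
Difference: $72.9 vs $45 → market A is larger by $27.9.

Market A, by $27.9.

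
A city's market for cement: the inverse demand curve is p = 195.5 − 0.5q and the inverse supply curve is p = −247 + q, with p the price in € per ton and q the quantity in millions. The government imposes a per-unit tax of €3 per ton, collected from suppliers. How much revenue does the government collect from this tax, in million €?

Tax revenue = €879 million.

Rewrite in direct form: qd = 391 − 2p and qs = p + 247.
Before the tax: set 391 − 2p = p + 247 → p* = €48, q* = 295.
With the tax collected from suppliers, supply shifts: qs = (p − 3) + 247.
Solving gives q = 293 with buyers paying €49 and suppliers receiving €46 (the €3 wedge).
Revenue = t · Q = 3 · 293 = €879.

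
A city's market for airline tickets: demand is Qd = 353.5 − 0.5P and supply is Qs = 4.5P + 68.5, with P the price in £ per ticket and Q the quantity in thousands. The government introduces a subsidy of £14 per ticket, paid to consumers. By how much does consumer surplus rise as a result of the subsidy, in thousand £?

Consumer surplus rises by £4134.69 thousand.

Without the subsidy, 353.5 − 0.5P = 4.5P + 68.5 gives 5P = 285, so P* = £57 and Q* = 325.
With a per-unit subsidy paid to consumers, each effectively pays P − 14, so demand becomes Qd = 353.5 − 0.5(P − 14).
Solving gives Q = 331.3 with consumers paying £44.4 and producers receiving £58.4 (the £14 wedge).
ΔCS is the trapezoid between Q = 331.3 and Q = 325 of height £12.6: ½ · (325 + 331.3) · 12.6 = £4134.69.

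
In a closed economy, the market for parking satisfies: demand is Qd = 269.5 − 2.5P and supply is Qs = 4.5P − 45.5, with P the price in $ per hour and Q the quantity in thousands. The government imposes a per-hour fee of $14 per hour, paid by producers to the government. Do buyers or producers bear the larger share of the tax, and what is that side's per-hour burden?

Without the tax, 269.5 − 2.5P = 4.5P − 45.5 gives 7P = 315, so P* = $45 and Q* = 157.
With the tax collected from producers, supply shifts: Qs = 4.5(P − 14) − 45.5.
Solving gives Q = 134.5 with buyers paying $54 and producers receiving $40 (the $14 wedge).
Per-hour burden: buyers $9, producers $5.
Buyers take the larger share because demand is less price-elastic here (demand slope 2.5 vs supply slope 4.5).

Buyers bear the larger share: $9 per hour.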